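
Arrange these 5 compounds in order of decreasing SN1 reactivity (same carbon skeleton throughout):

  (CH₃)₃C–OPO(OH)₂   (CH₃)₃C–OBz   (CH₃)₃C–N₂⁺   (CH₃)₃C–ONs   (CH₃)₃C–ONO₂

(CH₃)₃C–N₂⁺ > (CH₃)₃C–ONs > (CH₃)₃C–ONO₂ > (CH₃)₃C–OPO(OH)₂ > (CH₃)₃C–OBz

Identical carbon frameworks mean the comparison reduces to leaving-group quality.
A good leaving group is a weak base: the lower the pKₐ of its conjugate acid, the more readily it departs.
(CH₃)₃C–N₂⁺ loses N₂: no meaningful conjugate acid; N₂ departs as an exceptionally stable neutral molecule
(CH₃)₃C–ONs loses ONs⁻: pKₐ(p-O₂NC₆H₄SO₃H) ≈ -3.5
(CH₃)₃C–ONO₂ loses NO₃⁻: pKₐ(HNO₃) ≈ -1.3
(CH₃)₃C–OPO(OH)₂ loses H₂PO₄⁻: pKₐ(H₃PO₄) ≈ 2.1
(CH₃)₃C–OBz loses PhCOO⁻: pKₐ(C₆H₅COOH) ≈ 4.2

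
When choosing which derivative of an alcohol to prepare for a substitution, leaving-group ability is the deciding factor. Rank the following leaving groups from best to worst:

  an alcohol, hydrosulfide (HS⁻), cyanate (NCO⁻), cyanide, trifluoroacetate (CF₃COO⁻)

an alcohol > trifluoroacetate (CF₃COO⁻) > cyanate (NCO⁻) > hydrosulfide (HS⁻) > cyanide

Leaving-group ability tracks the stability of the departed species; conjugate-acid pKₐ is the usual yardstick (lower pKₐ → better LG).
an alcohol: pKₐ(R'OH₂⁺) ≈ -2.4
trifluoroacetate (CF₃COO⁻): pKₐ(CF₃COOH) ≈ 0.2
cyanate (NCO⁻): pKₐ(HOCN) ≈ 3.5
hydrosulfide (HS⁻): pKₐ(H₂S) ≈ 7
cyanide: pKₐ(HCN) ≈ 9.2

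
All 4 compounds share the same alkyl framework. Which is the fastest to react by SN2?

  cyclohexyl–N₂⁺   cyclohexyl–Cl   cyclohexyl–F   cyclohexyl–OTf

Same R in every case — rank the leaving groups.
Rank by basicity of the departing species: weakest base leaves most easily.
cyclohexyl–N₂⁺ loses N₂: no meaningful conjugate acid; N₂ departs as an exceptionally stable neutral molecule
cyclohexyl–OTf loses OTf⁻: pKₐ(CF₃SO₃H (triflic acid)) ≈ -14
cyclohexyl–Cl loses Cl⁻: pKₐ(HCl) ≈ -7
cyclohexyl–F loses F⁻: pKₐ(HF) ≈ 3.2

cyclohexyl–N₂⁺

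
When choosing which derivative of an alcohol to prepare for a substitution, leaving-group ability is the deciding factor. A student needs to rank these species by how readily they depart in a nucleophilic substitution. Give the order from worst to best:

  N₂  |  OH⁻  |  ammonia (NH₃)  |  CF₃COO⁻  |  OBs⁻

OH⁻ < ammonia (NH₃) < CF₃COO⁻ < OBs⁻ < N₂

N₂: no meaningful conjugate acid; N₂ departs as an exceptionally stable neutral molecule
OBs⁻: pKₐ(p-BrC₆H₄SO₃H) ≈ -2.8
CF₃COO⁻: pKₐ(CF₃COOH) ≈ 0.2
ammonia (NH₃): pKₐ(NH₄⁺) ≈ 9.2
OH⁻: pKₐ(H₂O) ≈ 15.7 — strong base; essentially never leaves without prior activation
Listed from poorest to best leaving group as asked.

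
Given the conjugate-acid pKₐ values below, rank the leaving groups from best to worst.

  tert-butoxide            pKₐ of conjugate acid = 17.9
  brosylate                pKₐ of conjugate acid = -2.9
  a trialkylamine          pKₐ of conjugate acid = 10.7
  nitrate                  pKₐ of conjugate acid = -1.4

brosylate > nitrate > a trialkylamine > tert-butoxide

Lower conjugate-acid pKₐ ⇒ weaker base ⇒ better leaving group.
Sorting by the given values: brosylate (-2.9), nitrate (-1.4), a trialkylamine (10.7), tert-butoxide (17.9).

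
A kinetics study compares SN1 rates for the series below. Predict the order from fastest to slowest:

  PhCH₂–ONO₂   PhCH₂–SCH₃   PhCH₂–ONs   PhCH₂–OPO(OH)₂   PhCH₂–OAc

PhCH₂–ONs > PhCH₂–ONO₂ > PhCH₂–OPO(OH)₂ > PhCH₂–OAc > PhCH₂–SCH₃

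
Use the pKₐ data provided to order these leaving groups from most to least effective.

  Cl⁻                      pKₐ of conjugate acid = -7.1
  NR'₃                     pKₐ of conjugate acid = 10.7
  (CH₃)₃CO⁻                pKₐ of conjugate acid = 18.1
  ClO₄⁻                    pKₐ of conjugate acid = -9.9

ClO₄⁻ > Cl⁻ > NR'₃ > (CH₃)₃CO⁻

Lower conjugate-acid pKₐ ⇒ weaker base ⇒ better leaving group.
Sorting by the given values: ClO₄⁻ (-9.9), Cl⁻ (-7.1), NR'₃ (10.7), (CH₃)₃CO⁻ (18.1).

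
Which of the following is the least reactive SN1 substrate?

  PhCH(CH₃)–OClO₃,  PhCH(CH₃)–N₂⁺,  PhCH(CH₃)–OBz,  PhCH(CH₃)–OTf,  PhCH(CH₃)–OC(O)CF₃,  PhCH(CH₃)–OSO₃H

With the same alkyl group throughout, only the leaving group differentiates the rates.
Leaving-group ability tracks the stability of the departed species; conjugate-acid pKₐ is the usual yardstick (lower pKₐ → better LG).
PhCH(CH₃)–N₂⁺ loses N₂: no meaningful conjugate acid; N₂ departs as an exceptionally stable neutral molecule
PhCH(CH₃)–OTf loses OTf⁻: pKₐ(CF₃SO₃H (triflic acid)) ≈ -14
PhCH(CH₃)–OClO₃ loses ClO₄⁻: pKₐ(HClO₄) ≈ -10
PhCH(CH₃)–OSO₃H loses HSO₄⁻: pKₐ(H₂SO₄) ≈ -3
PhCH(CH₃)–OC(O)CF₃ loses CF₃COO⁻: pKₐ(CF₃COOH) ≈ 0.2
PhCH(CH₃)–OBz loses PhCOO⁻: pKₐ(C₆H₅COOH) ≈ 4.2

PhCH(CH₃)–OBz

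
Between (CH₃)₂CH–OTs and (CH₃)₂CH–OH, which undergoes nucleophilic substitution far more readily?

From (CH₃)₂CH–OH the departing group would be OH⁻ (pKₐ(H₂O) ≈ 15.7). Strong base; essentially never leaves without prior activation.
From (CH₃)₂CH–OTs the leaving group is OTs⁻ (pKₐ(p-CH₃C₆H₄SO₃H (TsOH)) ≈ -2.8). Resonance-delocalised arenesulfonate.
(In practice (CH₃)₂CH–OTs is made from (CH₃)₂CH–OH by treatment with TsCl / pyridine, converting the hydroxyl into a tosylate.)

(CH₃)₂CH–OTs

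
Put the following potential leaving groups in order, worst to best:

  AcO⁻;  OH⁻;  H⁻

H⁻ < OH⁻ < AcO⁻

The more stable X⁻ (or X) is on its own — i.e. the weaker a base it is — the better a leaving group it makes.
AcO⁻: pKₐ(CH₃COOH) ≈ 4.8
OH⁻: pKₐ(H₂O) ≈ 15.7
H⁻: pKₐ(H₂) ≈ 36
Reversing gives the worst-to-best order requested.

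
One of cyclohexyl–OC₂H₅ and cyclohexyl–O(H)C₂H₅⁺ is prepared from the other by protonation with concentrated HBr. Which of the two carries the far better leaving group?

cyclohexyl–O(H)C₂H₅⁺

From cyclohexyl–OC₂H₅ the departing group would be CH₃CH₂O⁻ (pKₐ(CH₃CH₂OH) ≈ 16). Strong base; alkoxides do not leave unassisted.
From cyclohexyl–O(H)C₂H₅⁺ the leaving group is R'OH (pKₐ(R'OH₂⁺) ≈ -2.4). Neutral; leaves from a protonated ether (an oxonium ion, R–O(H)R'⁺).
Protonation with concentrated HBr works by allowing neutral ethanol, rather than ethoxide, to depart, making cyclohexyl–O(H)C₂H₅⁺ enormously more reactive.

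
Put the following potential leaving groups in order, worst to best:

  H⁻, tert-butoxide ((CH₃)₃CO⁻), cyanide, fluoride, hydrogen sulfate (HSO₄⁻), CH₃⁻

CH₃⁻ < H⁻ < tert-butoxide ((CH₃)₃CO⁻) < cyanide < fluoride < hydrogen sulfate (HSO₄⁻)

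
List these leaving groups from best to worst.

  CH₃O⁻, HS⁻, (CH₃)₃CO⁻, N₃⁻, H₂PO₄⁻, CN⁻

H₂PO₄⁻ > N₃⁻ > HS⁻ > CN⁻ > CH₃O⁻ > (CH₃)₃CO⁻

Rank by basicity of the departing species: weakest base leaves most easily.
H₂PO₄⁻: pKₐ(H₃PO₄) ≈ 2.1
N₃⁻: pKₐ(HN₃) ≈ 4.7
HS⁻: pKₐ(H₂S) ≈ 7
CN⁻: pKₐ(HCN) ≈ 9.2
CH₃O⁻: pKₐ(CH₃OH) ≈ 15.5
(CH₃)₃CO⁻: pKₐ(t-BuOH) ≈ 18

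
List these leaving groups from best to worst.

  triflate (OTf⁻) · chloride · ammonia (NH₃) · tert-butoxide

triflate (OTf⁻) > chloride > ammonia (NH₃) > tert-butoxide

triflate (OTf⁻): pKₐ(CF₃SO₃H (triflic acid)) ≈ -14
chloride: pKₐ(HCl) ≈ -7
ammonia (NH₃): pKₐ(NH₄⁺) ≈ 9.2
tert-butoxide: pKₐ(t-BuOH) ≈ 18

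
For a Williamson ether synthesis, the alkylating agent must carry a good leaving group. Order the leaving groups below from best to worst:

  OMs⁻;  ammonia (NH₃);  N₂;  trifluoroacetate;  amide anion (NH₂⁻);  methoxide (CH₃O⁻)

Rank by basicity of the departing species: weakest base leaves most easily.
N₂: no meaningful conjugate acid; N₂ departs as an exceptionally stable neutral molecule
OMs⁻: pKₐ(CH₃SO₃H (MsOH)) ≈ -1.9 — resonance-delocalised alkanesulfonate
trifluoroacetate: pKₐ(CF₃COOH) ≈ 0.2
ammonia (NH₃): pKₐ(NH₄⁺) ≈ 9.2
methoxide (CH₃O⁻): pKₐ(CH₃OH) ≈ 15.5 — strong base; alkoxides do not leave unassisted
amide anion (NH₂⁻): pKₐ(NH₃) ≈ 38 — extremely strong base; never a leaving group

N₂ > OMs⁻ > trifluoroacetate > ammonia (NH₃) > methoxide (CH₃O⁻) > amide anion (NH₂⁻)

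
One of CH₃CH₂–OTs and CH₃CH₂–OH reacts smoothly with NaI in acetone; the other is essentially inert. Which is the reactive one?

From CH₃CH₂–OH the departing group would be OH⁻ (pKₐ(H₂O) ≈ 15.7). Strong base; essentially never leaves without prior activation.
From CH₃CH₂–OTs the leaving group is OTs⁻ (pKₐ(p-CH₃C₆H₄SO₃H (TsOH)) ≈ -2.8). Resonance-delocalised arenesulfonate.
(In practice CH₃CH₂–OTs is made from CH₃CH₂–OH by treatment with TsCl / pyridine, converting the hydroxyl into a tosylate.)

CH₃CH₂–OTs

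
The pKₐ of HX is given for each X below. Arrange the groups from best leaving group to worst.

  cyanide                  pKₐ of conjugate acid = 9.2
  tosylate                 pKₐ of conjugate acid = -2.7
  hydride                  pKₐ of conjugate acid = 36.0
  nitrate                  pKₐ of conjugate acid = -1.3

tosylate > nitrate > cyanide > hydride

Lower conjugate-acid pKₐ ⇒ weaker base ⇒ better leaving group.
Sorting by the given values: tosylate (-2.7), nitrate (-1.3), cyanide (9.2), hydride (36.0).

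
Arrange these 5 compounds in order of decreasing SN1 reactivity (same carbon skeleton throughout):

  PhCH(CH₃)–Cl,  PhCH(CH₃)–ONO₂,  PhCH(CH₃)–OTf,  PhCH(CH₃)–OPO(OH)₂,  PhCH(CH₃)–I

PhCH(CH₃)–OTf > PhCH(CH₃)–I > PhCH(CH₃)–Cl > PhCH(CH₃)–ONO₂ > PhCH(CH₃)–OPO(OH)₂

With the same alkyl group throughout, only the leaving group differentiates the rates.
Leaving-group ability tracks the stability of the departed species; conjugate-acid pKₐ is the usual yardstick (lower pKₐ → better LG).
PhCH(CH₃)–OTf loses OTf⁻: pKₐ(CF₃SO₃H (triflic acid)) ≈ -14
PhCH(CH₃)–I loses I⁻: pKₐ(HI) ≈ -10
PhCH(CH₃)–Cl loses Cl⁻: pKₐ(HCl) ≈ -7
PhCH(CH₃)–ONO₂ loses NO₃⁻: pKₐ(HNO₃) ≈ -1.3
PhCH(CH₃)–OPO(OH)₂ loses H₂PO₄⁻: pKₐ(H₃PO₄) ≈ 2.1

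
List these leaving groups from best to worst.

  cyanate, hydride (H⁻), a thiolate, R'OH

Rank by basicity of the departing species: weakest base leaves most easily.
R'OH: pKₐ(R'OH₂⁺) ≈ -2.4 — neutral; leaves from a protonated ether (an oxonium ion, R–O(H)R'⁺)
cyanate: pKₐ(HOCN) ≈ 3.5 — resonance between N and O
a thiolate: pKₐ(RSH (a thiol)) ≈ 10.5 — moderately basic; rarely leaves without activation
hydride (H⁻): pKₐ(H₂) ≈ 36 — extremely strong base; leaves only in special hydride-transfer contexts

R'OH > cyanate > a thiolate > hydride (H⁻)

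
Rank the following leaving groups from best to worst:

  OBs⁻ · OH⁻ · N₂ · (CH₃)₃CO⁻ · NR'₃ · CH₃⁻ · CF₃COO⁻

N₂ > OBs⁻ > CF₃COO⁻ > NR'₃ > OH⁻ > (CH₃)₃CO⁻ > CH₃⁻

A good leaving group is a weak base: the lower the pKₐ of its conjugate acid, the more readily it departs.
N₂: no meaningful conjugate acid; N₂ departs as an exceptionally stable neutral molecule
OBs⁻: pKₐ(p-BrC₆H₄SO₃H) ≈ -2.8 — arenesulfonate with a p-bromo substituent
CF₃COO⁻: pKₐ(CF₃COOH) ≈ 0.2 — strongly electron-withdrawing CF₃ stabilises the carboxylate
NR'₃: pKₐ(R'₃NH⁺) ≈ 10.7 — neutral but still a fairly strong base; Hofmann-elimination LG
OH⁻: pKₐ(H₂O) ≈ 15.7
(CH₃)₃CO⁻: pKₐ(t-BuOH) ≈ 18 — bulky, strongly basic alkoxide
CH₃⁻: pKₐ(CH₄) ≈ 48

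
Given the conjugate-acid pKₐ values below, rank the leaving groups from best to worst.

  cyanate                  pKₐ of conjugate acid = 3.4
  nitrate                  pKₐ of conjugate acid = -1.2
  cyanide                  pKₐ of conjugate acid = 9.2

nitrate > cyanate > cyanide

Lower conjugate-acid pKₐ ⇒ weaker base ⇒ better leaving group.
Sorting by the given values: nitrate (-1.2), cyanate (3.4), cyanide (9.2).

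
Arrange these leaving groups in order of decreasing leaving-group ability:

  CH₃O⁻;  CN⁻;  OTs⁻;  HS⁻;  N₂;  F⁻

N₂: no meaningful conjugate acid; N₂ departs as an exceptionally stable neutral molecule
OTs⁻: pKₐ(p-CH₃C₆H₄SO₃H (TsOH)) ≈ -2.8 — resonance-delocalised arenesulfonate
F⁻: pKₐ(HF) ≈ 3.2
HS⁻: pKₐ(H₂S) ≈ 7
CN⁻: pKₐ(HCN) ≈ 9.2 — sp carbon stabilises the charge somewhat, but still a poor LG
CH₃O⁻: pKₐ(CH₃OH) ≈ 15.5

N₂ > OTs⁻ > F⁻ > HS⁻ > CN⁻ > CH₃O⁻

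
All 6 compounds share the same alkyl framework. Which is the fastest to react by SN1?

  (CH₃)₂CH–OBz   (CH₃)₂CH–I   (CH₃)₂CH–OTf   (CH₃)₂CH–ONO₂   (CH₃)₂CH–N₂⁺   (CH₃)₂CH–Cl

(CH₃)₂CH–N₂⁺

The skeletons are identical, so relative rate is governed entirely by leaving-group ability.
A good leaving group is a weak base: the lower the pKₐ of its conjugate acid, the more readily it departs.
(CH₃)₂CH–N₂⁺ loses N₂: no meaningful conjugate acid; N₂ departs as an exceptionally stable neutral molecule
(CH₃)₂CH–OTf loses OTf⁻: pKₐ(CF₃SO₃H (triflic acid)) ≈ -14
(CH₃)₂CH–I loses I⁻: pKₐ(HI) ≈ -10
(CH₃)₂CH–Cl loses Cl⁻: pKₐ(HCl) ≈ -7
(CH₃)₂CH–ONO₂ loses NO₃⁻: pKₐ(HNO₃) ≈ -1.3
(CH₃)₂CH–OBz loses PhCOO⁻: pKₐ(C₆H₅COOH) ≈ 4.2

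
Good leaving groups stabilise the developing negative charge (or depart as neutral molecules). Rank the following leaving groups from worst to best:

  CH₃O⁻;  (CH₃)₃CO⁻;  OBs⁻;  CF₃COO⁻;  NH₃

Leaving-group ability tracks the stability of the departed species; conjugate-acid pKₐ is the usual yardstick (lower pKₐ → better LG).
OBs⁻: pKₐ(p-BrC₆H₄SO₃H) ≈ -2.8
CF₃COO⁻: pKₐ(CF₃COOH) ≈ 0.2
NH₃: pKₐ(NH₄⁺) ≈ 9.2
CH₃O⁻: pKₐ(CH₃OH) ≈ 15.5
(CH₃)₃CO⁻: pKₐ(t-BuOH) ≈ 18
Listed from poorest to best leaving group as asked.

(CH₃)₃CO⁻ < CH₃O⁻ < NH₃ < CF₃COO⁻ < OBs⁻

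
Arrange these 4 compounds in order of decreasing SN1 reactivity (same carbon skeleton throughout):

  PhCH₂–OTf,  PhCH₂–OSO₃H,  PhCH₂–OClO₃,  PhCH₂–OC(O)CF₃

The skeletons are identical, so relative rate is governed entirely by leaving-group ability.
The more stable X⁻ (or X) is on its own — i.e. the weaker a base it is — the better a leaving group it makes.
PhCH₂–OTf loses OTf⁻: pKₐ(CF₃SO₃H (triflic acid)) ≈ -14
PhCH₂–OClO₃ loses ClO₄⁻: pKₐ(HClO₄) ≈ -10
PhCH₂–OSO₃H loses HSO₄⁻: pKₐ(H₂SO₄) ≈ -3
PhCH₂–OC(O)CF₃ loses CF₃COO⁻: pKₐ(CF₃COOH) ≈ 0.2

PhCH₂–OTf > PhCH₂–OClO₃ > PhCH₂–OSO₃H > PhCH₂–OC(O)CF₃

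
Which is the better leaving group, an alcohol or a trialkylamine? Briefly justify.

an alcohol

an alcohol is the better leaving group.
pKₐ(R'OH₂⁺) ≈ -2.4 versus pKₐ(R'₃NH⁺) ≈ 10.7: an alcohol is the much weaker base.
Neutral; leaves from a protonated ether (an oxonium ion, R–O(H)R'⁺).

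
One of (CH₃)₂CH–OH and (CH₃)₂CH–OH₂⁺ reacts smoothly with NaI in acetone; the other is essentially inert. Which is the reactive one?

(CH₃)₂CH–OH₂⁺

From (CH₃)₂CH–OH the departing group would be OH⁻ (pKₐ(H₂O) ≈ 15.7). Strong base; essentially never leaves without prior activation.
From (CH₃)₂CH–OH₂⁺ the leaving group is H₂O (pKₐ(H₃O⁺) ≈ -1.7). Neutral; leaves from a protonated alcohol (R–OH₂⁺).
(In practice (CH₃)₂CH–OH₂⁺ is made from (CH₃)₂CH–OH by protonation with strong acid, converting the leaving group from hydroxide to neutral water.)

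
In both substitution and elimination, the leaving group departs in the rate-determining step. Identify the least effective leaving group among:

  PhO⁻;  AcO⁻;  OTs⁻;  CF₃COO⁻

OTs⁻: pKₐ(p-CH₃C₆H₄SO₃H (TsOH)) ≈ -2.8
CF₃COO⁻: pKₐ(CF₃COOH) ≈ 0.2
AcO⁻: pKₐ(CH₃COOH) ≈ 4.8
PhO⁻: pKₐ(C₆H₅OH (phenol)) ≈ 10

PhO⁻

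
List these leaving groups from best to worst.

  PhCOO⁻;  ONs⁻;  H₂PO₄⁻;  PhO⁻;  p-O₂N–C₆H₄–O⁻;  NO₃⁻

The more stable X⁻ (or X) is on its own — i.e. the weaker a base it is — the better a leaving group it makes.
ONs⁻: pKₐ(p-O₂NC₆H₄SO₃H) ≈ -3.5
NO₃⁻: pKₐ(HNO₃) ≈ -1.3
H₂PO₄⁻: pKₐ(H₃PO₄) ≈ 2.1
PhCOO⁻: pKₐ(C₆H₅COOH) ≈ 4.2
p-O₂N–C₆H₄–O⁻: pKₐ(p-nitrophenol) ≈ 7.2
PhO⁻: pKₐ(C₆H₅OH (phenol)) ≈ 10

ONs⁻ > NO₃⁻ > H₂PO₄⁻ > PhCOO⁻ > p-O₂N–C₆H₄–O⁻ > PhO⁻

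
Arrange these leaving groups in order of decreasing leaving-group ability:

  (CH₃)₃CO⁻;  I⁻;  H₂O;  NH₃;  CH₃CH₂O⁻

I⁻ > H₂O > NH₃ > CH₃CH₂O⁻ > (CH₃)₃CO⁻

Rank by basicity of the departing species: weakest base leaves most easily.
I⁻: pKₐ(HI) ≈ -10 — large, highly polarisable; very weak base
H₂O: pKₐ(H₃O⁺) ≈ -1.7 — neutral; leaves from a protonated alcohol (R–OH₂⁺)
NH₃: pKₐ(NH₄⁺) ≈ 9.2 — neutral but moderately basic; leaves from R–NH₃⁺
CH₃CH₂O⁻: pKₐ(CH₃CH₂OH) ≈ 16 — strong base; alkoxides do not leave unassisted
(CH₃)₃CO⁻: pKₐ(t-BuOH) ≈ 18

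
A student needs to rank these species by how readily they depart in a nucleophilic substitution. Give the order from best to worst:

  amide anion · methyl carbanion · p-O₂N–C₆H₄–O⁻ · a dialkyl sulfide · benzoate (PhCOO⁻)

a dialkyl sulfide > benzoate (PhCOO⁻) > p-O₂N–C₆H₄–O⁻ > amide anion > methyl carbanion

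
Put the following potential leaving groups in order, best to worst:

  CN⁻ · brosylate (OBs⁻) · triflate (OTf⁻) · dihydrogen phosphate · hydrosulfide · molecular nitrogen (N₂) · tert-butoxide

molecular nitrogen (N₂) > triflate (OTf⁻) > brosylate (OBs⁻) > dihydrogen phosphate > hydrosulfide > CN⁻ > tert-butoxide

molecular nitrogen (N₂): no meaningful conjugate acid; N₂ departs as an exceptionally stable neutral molecule
triflate (OTf⁻): pKₐ(CF₃SO₃H (triflic acid)) ≈ -14
brosylate (OBs⁻): pKₐ(p-BrC₆H₄SO₃H) ≈ -2.8
dihydrogen phosphate: pKₐ(H₃PO₄) ≈ 2.1
hydrosulfide: pKₐ(H₂S) ≈ 7
CN⁻: pKₐ(HCN) ≈ 9.2
tert-butoxide: pKₐ(t-BuOH) ≈ 18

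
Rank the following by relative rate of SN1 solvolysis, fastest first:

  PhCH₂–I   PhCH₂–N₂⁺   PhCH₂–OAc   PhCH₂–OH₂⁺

Same R in every case — rank the leaving groups.
Leaving-group ability tracks the stability of the departed species; conjugate-acid pKₐ is the usual yardstick (lower pKₐ → better LG).
PhCH₂–N₂⁺ loses N₂: no meaningful conjugate acid; N₂ departs as an exceptionally stable neutral molecule
PhCH₂–I loses I⁻: pKₐ(HI) ≈ -10
PhCH₂–OH₂⁺ loses H₂O: pKₐ(H₃O⁺) ≈ -1.7
PhCH₂–OAc loses AcO⁻: pKₐ(CH₃COOH) ≈ 4.8

PhCH₂–N₂⁺ > PhCH₂–I > PhCH₂–OH₂⁺ > PhCH₂–OAc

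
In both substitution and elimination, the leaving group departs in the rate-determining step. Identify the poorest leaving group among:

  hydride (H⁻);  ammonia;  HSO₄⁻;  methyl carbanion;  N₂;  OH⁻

The more stable X⁻ (or X) is on its own — i.e. the weaker a base it is — the better a leaving group it makes.
N₂: no meaningful conjugate acid; N₂ departs as an exceptionally stable neutral molecule
HSO₄⁻: pKₐ(H₂SO₄) ≈ -3
ammonia: pKₐ(NH₄⁺) ≈ 9.2
OH⁻: pKₐ(H₂O) ≈ 15.7
hydride (H⁻): pKₐ(H₂) ≈ 36
methyl carbanion: pKₐ(CH₄) ≈ 48

methyl carbanion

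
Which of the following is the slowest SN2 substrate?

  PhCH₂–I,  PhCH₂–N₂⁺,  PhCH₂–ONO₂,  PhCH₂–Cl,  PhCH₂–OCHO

The skeletons are identical, so relative rate is governed entirely by leaving-group ability.
Rank by basicity of the departing species: weakest base leaves most easily.
PhCH₂–N₂⁺ loses N₂: no meaningful conjugate acid; N₂ departs as an exceptionally stable neutral molecule
PhCH₂–I loses I⁻: pKₐ(HI) ≈ -10
PhCH₂–Cl loses Cl⁻: pKₐ(HCl) ≈ -7
PhCH₂–ONO₂ loses NO₃⁻: pKₐ(HNO₃) ≈ -1.3
PhCH₂–OCHO loses HCOO⁻: pKₐ(HCOOH) ≈ 3.8

PhCH₂–OCHO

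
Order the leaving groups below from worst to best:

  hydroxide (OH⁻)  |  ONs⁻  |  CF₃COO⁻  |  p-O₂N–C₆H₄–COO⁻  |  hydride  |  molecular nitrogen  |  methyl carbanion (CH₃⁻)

methyl carbanion (CH₃⁻) < hydride < hydroxide (OH⁻) < p-O₂N–C₆H₄–COO⁻ < CF₃COO⁻ < ONs⁻ < molecular nitrogen

molecular nitrogen: no meaningful conjugate acid; N₂ departs as an exceptionally stable neutral molecule
ONs⁻: pKₐ(p-O₂NC₆H₄SO₃H) ≈ -3.5 — p-nitro group further stabilises the sulfonate
CF₃COO⁻: pKₐ(CF₃COOH) ≈ 0.2
p-O₂N–C₆H₄–COO⁻: pKₐ(p-nitrobenzoic acid) ≈ 3.4 — electron-withdrawing nitro group stabilises the carboxylate
hydroxide (OH⁻): pKₐ(H₂O) ≈ 15.7
hydride: pKₐ(H₂) ≈ 36 — extremely strong base; leaves only in special hydride-transfer contexts
methyl carbanion (CH₃⁻): pKₐ(CH₄) ≈ 48 — unstabilised carbanion; the worst conceivable leaving group
The question asks for worst first, so the sequence is read in increasing leaving-group ability.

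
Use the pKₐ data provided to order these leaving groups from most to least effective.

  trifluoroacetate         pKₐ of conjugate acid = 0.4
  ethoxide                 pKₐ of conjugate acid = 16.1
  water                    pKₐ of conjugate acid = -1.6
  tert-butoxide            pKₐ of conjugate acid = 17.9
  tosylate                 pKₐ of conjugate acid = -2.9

Lower conjugate-acid pKₐ ⇒ weaker base ⇒ better leaving group.
Sorting by the given values: tosylate (-2.9), water (-1.6), trifluoroacetate (0.4), ethoxide (16.1), tert-butoxide (17.9).

tosylate > water > trifluoroacetate > ethoxide > tert-butoxide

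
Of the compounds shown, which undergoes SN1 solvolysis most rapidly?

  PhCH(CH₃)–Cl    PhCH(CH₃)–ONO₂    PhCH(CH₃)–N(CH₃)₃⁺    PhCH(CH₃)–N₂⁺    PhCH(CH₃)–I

Identical carbon frameworks mean the comparison reduces to leaving-group quality.
A good leaving group is a weak base: the lower the pKₐ of its conjugate acid, the more readily it departs.
PhCH(CH₃)–N₂⁺ loses N₂: no meaningful conjugate acid; N₂ departs as an exceptionally stable neutral molecule
PhCH(CH₃)–I loses I⁻: pKₐ(HI) ≈ -10
PhCH(CH₃)–Cl loses Cl⁻: pKₐ(HCl) ≈ -7
PhCH(CH₃)–ONO₂ loses NO₃⁻: pKₐ(HNO₃) ≈ -1.3
PhCH(CH₃)–N(CH₃)₃⁺ loses NR'₃: pKₐ(R'₃NH⁺) ≈ 10.7

PhCH(CH₃)–N₂⁺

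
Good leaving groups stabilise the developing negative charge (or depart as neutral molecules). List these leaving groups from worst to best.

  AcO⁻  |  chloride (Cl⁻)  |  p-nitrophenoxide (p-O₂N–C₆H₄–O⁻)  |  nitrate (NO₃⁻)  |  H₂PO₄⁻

Leaving-group ability tracks the stability of the departed species; conjugate-acid pKₐ is the usual yardstick (lower pKₐ → better LG).
chloride (Cl⁻): pKₐ(HCl) ≈ -7
nitrate (NO₃⁻): pKₐ(HNO₃) ≈ -1.3
H₂PO₄⁻: pKₐ(H₃PO₄) ≈ 2.1
AcO⁻: pKₐ(CH₃COOH) ≈ 4.8
p-nitrophenoxide (p-O₂N–C₆H₄–O⁻): pKₐ(p-nitrophenol) ≈ 7.2
Listed from poorest to best leaving group as asked.

p-nitrophenoxide (p-O₂N–C₆H₄–O⁻) < AcO⁻ < H₂PO₄⁻ < nitrate (NO₃⁻) < chloride (Cl⁻)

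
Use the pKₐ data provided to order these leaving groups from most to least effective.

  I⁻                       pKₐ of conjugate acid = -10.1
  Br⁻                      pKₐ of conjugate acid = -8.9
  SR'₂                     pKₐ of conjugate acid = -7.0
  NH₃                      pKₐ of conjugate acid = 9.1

I⁻ > Br⁻ > SR'₂ > NH₃

Lower conjugate-acid pKₐ ⇒ weaker base ⇒ better leaving group.
Sorting by the given values: I⁻ (-10.1), Br⁻ (-8.9), SR'₂ (-7.0), NH₃ (9.1).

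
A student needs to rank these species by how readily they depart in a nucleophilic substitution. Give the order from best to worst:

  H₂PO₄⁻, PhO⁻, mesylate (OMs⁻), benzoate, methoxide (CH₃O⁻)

Rank by basicity of the departing species: weakest base leaves most easily.
mesylate (OMs⁻): pKₐ(CH₃SO₃H (MsOH)) ≈ -1.9
H₂PO₄⁻: pKₐ(H₃PO₄) ≈ 2.1
benzoate: pKₐ(C₆H₅COOH) ≈ 4.2
PhO⁻: pKₐ(C₆H₅OH (phenol)) ≈ 10
methoxide (CH₃O⁻): pKₐ(CH₃OH) ≈ 15.5

mesylate (OMs⁻) > H₂PO₄⁻ > benzoate > PhO⁻ > methoxide (CH₃O⁻)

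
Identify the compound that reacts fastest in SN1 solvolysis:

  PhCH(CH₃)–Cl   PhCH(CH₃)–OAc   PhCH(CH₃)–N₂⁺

Same R in every case — rank the leaving groups.
The more stable X⁻ (or X) is on its own — i.e. the weaker a base it is — the better a leaving group it makes.
PhCH(CH₃)–N₂⁺ loses N₂: no meaningful conjugate acid; N₂ departs as an exceptionally stable neutral molecule
PhCH(CH₃)–Cl loses Cl⁻: pKₐ(HCl) ≈ -7
PhCH(CH₃)–OAc loses AcO⁻: pKₐ(CH₃COOH) ≈ 4.8

PhCH(CH₃)–N₂⁺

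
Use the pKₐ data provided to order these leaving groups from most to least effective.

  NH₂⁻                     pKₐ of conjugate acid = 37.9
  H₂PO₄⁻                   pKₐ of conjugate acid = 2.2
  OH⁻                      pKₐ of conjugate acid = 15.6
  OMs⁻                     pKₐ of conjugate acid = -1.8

Lower conjugate-acid pKₐ ⇒ weaker base ⇒ better leaving group.
Sorting by the given values: OMs⁻ (-1.8), H₂PO₄⁻ (2.2), OH⁻ (15.6), NH₂⁻ (37.9).

OMs⁻ > H₂PO₄⁻ > OH⁻ > NH₂⁻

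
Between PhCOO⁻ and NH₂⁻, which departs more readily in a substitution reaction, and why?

PhCOO⁻

PhCOO⁻ is the better leaving group.
pKₐ(C₆H₅COOH) ≈ 4.2 versus pKₐ(NH₃) ≈ 38: PhCOO⁻ is the much weaker base.
Aryl carboxylate.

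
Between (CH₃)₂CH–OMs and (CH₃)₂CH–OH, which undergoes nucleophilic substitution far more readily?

(CH₃)₂CH–OMs

From (CH₃)₂CH–OH the departing group would be OH⁻ (pKₐ(H₂O) ≈ 15.7). Strong base; essentially never leaves without prior activation.
From (CH₃)₂CH–OMs the leaving group is OMs⁻ (pKₐ(CH₃SO₃H (MsOH)) ≈ -1.9). Resonance-delocalised alkanesulfonate.
(In practice (CH₃)₂CH–OMs is made from (CH₃)₂CH–OH by treatment with MsCl / Et₃N, converting the hydroxyl into a mesylate.)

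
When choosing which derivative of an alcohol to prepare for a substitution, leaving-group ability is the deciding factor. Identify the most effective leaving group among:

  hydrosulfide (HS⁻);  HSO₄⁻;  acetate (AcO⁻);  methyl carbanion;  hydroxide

HSO₄⁻: pKₐ(H₂SO₄) ≈ -3
acetate (AcO⁻): pKₐ(CH₃COOH) ≈ 4.8
hydrosulfide (HS⁻): pKₐ(H₂S) ≈ 7
hydroxide: pKₐ(H₂O) ≈ 15.7
methyl carbanion: pKₐ(CH₄) ≈ 48

HSO₄⁻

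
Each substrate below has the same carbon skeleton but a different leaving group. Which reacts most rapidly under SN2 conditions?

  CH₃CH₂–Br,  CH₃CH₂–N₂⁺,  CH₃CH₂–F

CH₃CH₂–N₂⁺

With the same alkyl group throughout, only the leaving group differentiates the rates.
A good leaving group is a weak base: the lower the pKₐ of its conjugate acid, the more readily it departs.
CH₃CH₂–N₂⁺ loses N₂: no meaningful conjugate acid; N₂ departs as an exceptionally stable neutral molecule
CH₃CH₂–Br loses Br⁻: pKₐ(HBr) ≈ -9
CH₃CH₂–F loses F⁻: pKₐ(HF) ≈ 3.2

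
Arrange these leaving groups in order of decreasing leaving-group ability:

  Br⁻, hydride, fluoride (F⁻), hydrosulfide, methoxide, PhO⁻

Leaving-group ability tracks the stability of the departed species; conjugate-acid pKₐ is the usual yardstick (lower pKₐ → better LG).
Br⁻: pKₐ(HBr) ≈ -9
fluoride (F⁻): pKₐ(HF) ≈ 3.2
hydrosulfide: pKₐ(H₂S) ≈ 7
PhO⁻: pKₐ(C₆H₅OH (phenol)) ≈ 10
methoxide: pKₐ(CH₃OH) ≈ 15.5
hydride: pKₐ(H₂) ≈ 36

Br⁻ > fluoride (F⁻) > hydrosulfide > PhO⁻ > methoxide > hydride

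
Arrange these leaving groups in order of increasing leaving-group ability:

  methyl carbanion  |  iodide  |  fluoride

methyl carbanion < fluoride < iodide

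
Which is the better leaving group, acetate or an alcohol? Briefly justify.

an alcohol

an alcohol is the better leaving group.
pKₐ(R'OH₂⁺) ≈ -2.4 versus pKₐ(CH₃COOH) ≈ 4.8: an alcohol is the much weaker base.
Neutral; leaves from a protonated ether (an oxonium ion, R–O(H)R'⁺).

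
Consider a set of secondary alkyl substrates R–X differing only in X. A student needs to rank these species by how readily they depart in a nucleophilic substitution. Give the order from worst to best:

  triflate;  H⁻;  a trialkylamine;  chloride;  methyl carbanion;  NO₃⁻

methyl carbanion < H⁻ < a trialkylamine < NO₃⁻ < chloride < triflate

triflate: pKₐ(CF₃SO₃H (triflic acid)) ≈ -14
chloride: pKₐ(HCl) ≈ -7
NO₃⁻: pKₐ(HNO₃) ≈ -1.3
a trialkylamine: pKₐ(R'₃NH⁺) ≈ 10.7
H⁻: pKₐ(H₂) ≈ 36
methyl carbanion: pKₐ(CH₄) ≈ 48
Reversing gives the worst-to-best order requested.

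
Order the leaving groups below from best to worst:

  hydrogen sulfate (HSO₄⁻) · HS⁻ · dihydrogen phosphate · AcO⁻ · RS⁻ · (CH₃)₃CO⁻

hydrogen sulfate (HSO₄⁻) > dihydrogen phosphate > AcO⁻ > HS⁻ > RS⁻ > (CH₃)₃CO⁻

hydrogen sulfate (HSO₄⁻): pKₐ(H₂SO₄) ≈ -3
dihydrogen phosphate: pKₐ(H₃PO₄) ≈ 2.1
AcO⁻: pKₐ(CH₃COOH) ≈ 4.8
HS⁻: pKₐ(H₂S) ≈ 7
RS⁻: pKₐ(RSH (a thiol)) ≈ 10.5
(CH₃)₃CO⁻: pKₐ(t-BuOH) ≈ 18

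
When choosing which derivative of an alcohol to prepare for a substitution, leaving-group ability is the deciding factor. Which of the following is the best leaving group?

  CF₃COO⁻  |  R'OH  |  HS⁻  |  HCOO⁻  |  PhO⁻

A good leaving group is a weak base: the lower the pKₐ of its conjugate acid, the more readily it departs.
R'OH: pKₐ(R'OH₂⁺) ≈ -2.4
CF₃COO⁻: pKₐ(CF₃COOH) ≈ 0.2
HCOO⁻: pKₐ(HCOOH) ≈ 3.8
HS⁻: pKₐ(H₂S) ≈ 7
PhO⁻: pKₐ(C₆H₅OH (phenol)) ≈ 10

R'OH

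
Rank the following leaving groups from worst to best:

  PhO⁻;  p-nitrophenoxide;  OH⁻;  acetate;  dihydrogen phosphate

The more stable X⁻ (or X) is on its own — i.e. the weaker a base it is — the better a leaving group it makes.
dihydrogen phosphate: pKₐ(H₃PO₄) ≈ 2.1
acetate: pKₐ(CH₃COOH) ≈ 4.8
p-nitrophenoxide: pKₐ(p-nitrophenol) ≈ 7.2
PhO⁻: pKₐ(C₆H₅OH (phenol)) ≈ 10
OH⁻: pKₐ(H₂O) ≈ 15.7
Reversing gives the worst-to-best order requested.

OH⁻ < PhO⁻ < p-nitrophenoxide < acetate < dihydrogen phosphate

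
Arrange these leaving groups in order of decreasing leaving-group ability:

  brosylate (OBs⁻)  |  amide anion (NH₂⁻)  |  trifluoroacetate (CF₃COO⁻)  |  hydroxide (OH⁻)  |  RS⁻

brosylate (OBs⁻) > trifluoroacetate (CF₃COO⁻) > RS⁻ > hydroxide (OH⁻) > amide anion (NH₂⁻)

The more stable X⁻ (or X) is on its own — i.e. the weaker a base it is — the better a leaving group it makes.
brosylate (OBs⁻): pKₐ(p-BrC₆H₄SO₃H) ≈ -2.8
trifluoroacetate (CF₃COO⁻): pKₐ(CF₃COOH) ≈ 0.2
RS⁻: pKₐ(RSH (a thiol)) ≈ 10.5 — moderately basic; rarely leaves without activation
hydroxide (OH⁻): pKₐ(H₂O) ≈ 15.7 — strong base; essentially never leaves without prior activation
amide anion (NH₂⁻): pKₐ(NH₃) ≈ 38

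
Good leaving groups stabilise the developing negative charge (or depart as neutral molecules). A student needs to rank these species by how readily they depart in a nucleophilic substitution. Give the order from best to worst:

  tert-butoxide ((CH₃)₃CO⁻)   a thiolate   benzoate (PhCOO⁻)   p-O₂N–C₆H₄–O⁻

A good leaving group is a weak base: the lower the pKₐ of its conjugate acid, the more readily it departs.
benzoate (PhCOO⁻): pKₐ(C₆H₅COOH) ≈ 4.2
p-O₂N–C₆H₄–O⁻: pKₐ(p-nitrophenol) ≈ 7.2
a thiolate: pKₐ(RSH (a thiol)) ≈ 10.5
tert-butoxide ((CH₃)₃CO⁻): pKₐ(t-BuOH) ≈ 18

benzoate (PhCOO⁻) > p-O₂N–C₆H₄–O⁻ > a thiolate > tert-butoxide ((CH₃)₃CO⁻)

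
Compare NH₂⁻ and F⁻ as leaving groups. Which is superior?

F⁻ is the better leaving group.
pKₐ(HF) ≈ 3.2 versus pKₐ(NH₃) ≈ 38: F⁻ is the much weaker base.
Small and strongly basic; the poor halide leaving group.

F⁻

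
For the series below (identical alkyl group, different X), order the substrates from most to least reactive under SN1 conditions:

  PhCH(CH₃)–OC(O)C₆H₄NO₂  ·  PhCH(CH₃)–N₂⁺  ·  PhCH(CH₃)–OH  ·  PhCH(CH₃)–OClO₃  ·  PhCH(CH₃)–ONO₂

Same R in every case — rank the leaving groups.
A good leaving group is a weak base: the lower the pKₐ of its conjugate acid, the more readily it departs.
PhCH(CH₃)–N₂⁺ loses N₂: no meaningful conjugate acid; N₂ departs as an exceptionally stable neutral molecule
PhCH(CH₃)–OClO₃ loses ClO₄⁻: pKₐ(HClO₄) ≈ -10
PhCH(CH₃)–ONO₂ loses NO₃⁻: pKₐ(HNO₃) ≈ -1.3
PhCH(CH₃)–OC(O)C₆H₄NO₂ loses p-O₂N–C₆H₄–COO⁻: pKₐ(p-nitrobenzoic acid) ≈ 3.4
PhCH(CH₃)–OH loses OH⁻: pKₐ(H₂O) ≈ 15.7

PhCH(CH₃)–N₂⁺ > PhCH(CH₃)–OClO₃ > PhCH(CH₃)–ONO₂ > PhCH(CH₃)–OC(O)C₆H₄NO₂ > PhCH(CH₃)–OH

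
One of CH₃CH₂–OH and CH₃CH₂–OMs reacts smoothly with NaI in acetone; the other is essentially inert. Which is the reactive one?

From CH₃CH₂–OH the departing group would be OH⁻ (pKₐ(H₂O) ≈ 15.7). Strong base; essentially never leaves without prior activation.
From CH₃CH₂–OMs the leaving group is OMs⁻ (pKₐ(CH₃SO₃H (MsOH)) ≈ -1.9). Resonance-delocalised alkanesulfonate.
(In practice CH₃CH₂–OMs is made from CH₃CH₂–OH by treatment with MsCl / Et₃N, converting the hydroxyl into a mesylate.)

CH₃CH₂–OMs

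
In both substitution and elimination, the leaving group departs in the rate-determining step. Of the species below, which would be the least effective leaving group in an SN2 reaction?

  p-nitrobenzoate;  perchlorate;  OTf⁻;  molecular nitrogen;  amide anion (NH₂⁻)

amide anion (NH₂⁻)

The more stable X⁻ (or X) is on its own — i.e. the weaker a base it is — the better a leaving group it makes.
molecular nitrogen: no meaningful conjugate acid; N₂ departs as an exceptionally stable neutral molecule
OTf⁻: pKₐ(CF₃SO₃H (triflic acid)) ≈ -14
perchlorate: pKₐ(HClO₄) ≈ -10
p-nitrobenzoate: pKₐ(p-nitrobenzoic acid) ≈ 3.4
amide anion (NH₂⁻): pKₐ(NH₃) ≈ 38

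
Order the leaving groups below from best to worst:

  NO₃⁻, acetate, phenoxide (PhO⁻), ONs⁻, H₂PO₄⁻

Rank by basicity of the departing species: weakest base leaves most easily.
ONs⁻: pKₐ(p-O₂NC₆H₄SO₃H) ≈ -3.5 — p-nitro group further stabilises the sulfonate
NO₃⁻: pKₐ(HNO₃) ≈ -1.3
H₂PO₄⁻: pKₐ(H₃PO₄) ≈ 2.1
acetate: pKₐ(CH₃COOH) ≈ 4.8 — resonance-stabilised but still a weak base
phenoxide (PhO⁻): pKₐ(C₆H₅OH (phenol)) ≈ 10

ONs⁻ > NO₃⁻ > H₂PO₄⁻ > acetate > phenoxide (PhO⁻)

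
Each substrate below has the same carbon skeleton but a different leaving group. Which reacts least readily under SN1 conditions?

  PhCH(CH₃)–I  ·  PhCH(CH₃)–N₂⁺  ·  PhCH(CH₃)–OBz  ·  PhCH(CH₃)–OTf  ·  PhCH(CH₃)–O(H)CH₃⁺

PhCH(CH₃)–OBz

Identical carbon frameworks mean the comparison reduces to leaving-group quality.
Rank by basicity of the departing species: weakest base leaves most easily.
PhCH(CH₃)–N₂⁺ loses N₂: no meaningful conjugate acid; N₂ departs as an exceptionally stable neutral molecule
PhCH(CH₃)–OTf loses OTf⁻: pKₐ(CF₃SO₃H (triflic acid)) ≈ -14
PhCH(CH₃)–I loses I⁻: pKₐ(HI) ≈ -10
PhCH(CH₃)–O(H)CH₃⁺ loses R'OH: pKₐ(R'OH₂⁺) ≈ -2.4
PhCH(CH₃)–OBz loses PhCOO⁻: pKₐ(C₆H₅COOH) ≈ 4.2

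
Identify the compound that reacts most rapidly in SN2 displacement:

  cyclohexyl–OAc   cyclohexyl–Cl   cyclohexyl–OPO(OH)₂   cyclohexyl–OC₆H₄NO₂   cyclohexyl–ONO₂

cyclohexyl–Cl

Identical carbon frameworks mean the comparison reduces to leaving-group quality.
Leaving-group ability tracks the stability of the departed species; conjugate-acid pKₐ is the usual yardstick (lower pKₐ → better LG).
cyclohexyl–Cl loses Cl⁻: pKₐ(HCl) ≈ -7
cyclohexyl–ONO₂ loses NO₃⁻: pKₐ(HNO₃) ≈ -1.3
cyclohexyl–OPO(OH)₂ loses H₂PO₄⁻: pKₐ(H₃PO₄) ≈ 2.1
cyclohexyl–OAc loses AcO⁻: pKₐ(CH₃COOH) ≈ 4.8
cyclohexyl–OC₆H₄NO₂ loses p-O₂N–C₆H₄–O⁻: pKₐ(p-nitrophenol) ≈ 7.2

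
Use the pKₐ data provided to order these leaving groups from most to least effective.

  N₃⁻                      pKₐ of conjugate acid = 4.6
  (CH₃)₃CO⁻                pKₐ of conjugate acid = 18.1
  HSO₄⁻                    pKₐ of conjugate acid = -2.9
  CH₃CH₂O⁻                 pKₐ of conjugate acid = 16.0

HSO₄⁻ > N₃⁻ > CH₃CH₂O⁻ > (CH₃)₃CO⁻

Lower conjugate-acid pKₐ ⇒ weaker base ⇒ better leaving group.
Sorting by the given values: HSO₄⁻ (-2.9), N₃⁻ (4.6), CH₃CH₂O⁻ (16.0), (CH₃)₃CO⁻ (18.1).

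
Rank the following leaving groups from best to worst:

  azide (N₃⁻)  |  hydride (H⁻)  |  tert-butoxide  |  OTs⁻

OTs⁻ > azide (N₃⁻) > tert-butoxide > hydride (H⁻)

The more stable X⁻ (or X) is on its own — i.e. the weaker a base it is — the better a leaving group it makes.
OTs⁻: pKₐ(p-CH₃C₆H₄SO₃H (TsOH)) ≈ -2.8
azide (N₃⁻): pKₐ(HN₃) ≈ 4.7
tert-butoxide: pKₐ(t-BuOH) ≈ 18
hydride (H⁻): pKₐ(H₂) ≈ 36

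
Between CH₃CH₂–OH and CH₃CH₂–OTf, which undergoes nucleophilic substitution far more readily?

CH₃CH₂–OTf

From CH₃CH₂–OH the departing group would be OH⁻ (pKₐ(H₂O) ≈ 15.7). Strong base; essentially never leaves without prior activation.
From CH₃CH₂–OTf the leaving group is OTf⁻ (pKₐ(CF₃SO₃H (triflic acid)) ≈ -14). Charge spread over three oxygens and a CF₃ group; the premier leaving group in synthesis.
(In practice CH₃CH₂–OTf is made from CH₃CH₂–OH by treatment with Tf₂O / 2,6-lutidine, converting the hydroxyl into a triflate.)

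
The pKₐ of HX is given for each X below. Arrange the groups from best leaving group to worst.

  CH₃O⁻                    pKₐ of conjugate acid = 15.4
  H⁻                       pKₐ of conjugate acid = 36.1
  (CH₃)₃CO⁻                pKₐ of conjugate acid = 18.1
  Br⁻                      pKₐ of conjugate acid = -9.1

Br⁻ > CH₃O⁻ > (CH₃)₃CO⁻ > H⁻

Lower conjugate-acid pKₐ ⇒ weaker base ⇒ better leaving group.
Sorting by the given values: Br⁻ (-9.1), CH₃O⁻ (15.4), (CH₃)₃CO⁻ (18.1), H⁻ (36.1).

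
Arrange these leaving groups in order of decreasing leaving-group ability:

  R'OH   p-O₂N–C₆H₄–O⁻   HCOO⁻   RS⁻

Rank by basicity of the departing species: weakest base leaves most easily.
R'OH: pKₐ(R'OH₂⁺) ≈ -2.4
HCOO⁻: pKₐ(HCOOH) ≈ 3.8 — resonance-stabilised carboxylate
p-O₂N–C₆H₄–O⁻: pKₐ(p-nitrophenol) ≈ 7.2 — nitro group delocalises the charge; the classic chromogenic LG
RS⁻: pKₐ(RSH (a thiol)) ≈ 10.5 — moderately basic; rarely leaves without activation

R'OH > HCOO⁻ > p-O₂N–C₆H₄–O⁻ > RS⁻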